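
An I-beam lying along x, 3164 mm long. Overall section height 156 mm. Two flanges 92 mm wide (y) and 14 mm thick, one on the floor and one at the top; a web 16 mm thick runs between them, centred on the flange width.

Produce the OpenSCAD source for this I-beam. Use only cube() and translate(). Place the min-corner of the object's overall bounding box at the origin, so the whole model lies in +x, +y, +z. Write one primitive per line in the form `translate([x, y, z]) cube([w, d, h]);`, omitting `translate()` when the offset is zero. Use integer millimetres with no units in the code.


cube([3164, 92, 14]);
translate([0, 38, 14]) cube([3164, 16, 128]);
translate([0, 0, 142]) cube([3164, 92, 14]);


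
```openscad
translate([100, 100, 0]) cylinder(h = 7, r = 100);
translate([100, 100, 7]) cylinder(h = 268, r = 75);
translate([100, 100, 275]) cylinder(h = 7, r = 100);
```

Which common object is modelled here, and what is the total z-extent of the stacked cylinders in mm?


A spool. The overall height is 282 mm.

Three coaxial cylinders, large–small–large — a spool. Two 7 mm flanges and a 268 mm core give 7 + 268 + 7 = 282 mm.


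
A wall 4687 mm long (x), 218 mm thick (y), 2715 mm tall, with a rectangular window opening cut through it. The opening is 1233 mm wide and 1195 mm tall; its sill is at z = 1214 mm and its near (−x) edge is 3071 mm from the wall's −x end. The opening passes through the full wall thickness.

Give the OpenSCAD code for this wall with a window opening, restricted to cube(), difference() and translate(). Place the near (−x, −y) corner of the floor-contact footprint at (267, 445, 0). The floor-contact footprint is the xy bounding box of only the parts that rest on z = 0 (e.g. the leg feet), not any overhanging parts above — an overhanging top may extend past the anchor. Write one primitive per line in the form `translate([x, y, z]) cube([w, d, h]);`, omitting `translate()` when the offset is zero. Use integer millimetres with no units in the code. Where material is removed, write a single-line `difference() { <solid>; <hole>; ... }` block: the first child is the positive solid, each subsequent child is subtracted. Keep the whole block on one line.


difference() { translate([267, 445, 0]) cube([4687, 218, 2715]); translate([3338, 445, 1214]) cube([1233, 218, 1195]); }


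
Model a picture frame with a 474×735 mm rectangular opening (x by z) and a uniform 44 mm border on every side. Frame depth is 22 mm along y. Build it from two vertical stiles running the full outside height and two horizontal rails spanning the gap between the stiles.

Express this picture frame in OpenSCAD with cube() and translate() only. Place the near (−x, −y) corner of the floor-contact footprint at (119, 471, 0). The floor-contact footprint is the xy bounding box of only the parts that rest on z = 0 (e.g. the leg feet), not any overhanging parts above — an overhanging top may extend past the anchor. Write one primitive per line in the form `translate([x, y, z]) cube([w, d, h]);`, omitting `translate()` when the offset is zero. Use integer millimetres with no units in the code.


translate([119, 471, 0]) cube([44, 22, 823]);
translate([637, 471, 0]) cube([44, 22, 823]);
translate([163, 471, 0]) cube([474, 22, 44]);
translate([163, 471, 779]) cube([474, 22, 44]);


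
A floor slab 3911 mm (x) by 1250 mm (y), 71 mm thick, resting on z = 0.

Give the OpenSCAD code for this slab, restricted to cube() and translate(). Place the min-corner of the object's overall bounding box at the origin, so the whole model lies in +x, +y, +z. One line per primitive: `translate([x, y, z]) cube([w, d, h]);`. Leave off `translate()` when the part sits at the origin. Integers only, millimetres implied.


cube([3911, 1250, 71]);


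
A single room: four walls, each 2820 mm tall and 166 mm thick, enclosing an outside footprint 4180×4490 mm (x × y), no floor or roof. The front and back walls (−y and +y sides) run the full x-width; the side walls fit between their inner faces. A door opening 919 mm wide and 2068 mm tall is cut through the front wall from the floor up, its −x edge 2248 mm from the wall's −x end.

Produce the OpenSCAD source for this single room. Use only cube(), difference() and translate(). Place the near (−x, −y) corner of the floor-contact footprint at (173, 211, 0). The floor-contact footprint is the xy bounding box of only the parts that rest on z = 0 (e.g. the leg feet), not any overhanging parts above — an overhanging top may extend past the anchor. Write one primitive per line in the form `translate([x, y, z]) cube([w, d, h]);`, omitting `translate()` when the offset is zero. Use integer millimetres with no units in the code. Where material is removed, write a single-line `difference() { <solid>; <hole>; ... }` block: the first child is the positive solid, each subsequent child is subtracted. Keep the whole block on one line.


difference() { translate([173, 211, 0]) cube([4180, 166, 2820]); translate([2421, 211, 0]) cube([919, 166, 2068]); }
translate([173, 4535, 0]) cube([4180, 166, 2820]);
translate([173, 377, 0]) cube([166, 4158, 2820]);
translate([4187, 377, 0]) cube([166, 4158, 2820]);


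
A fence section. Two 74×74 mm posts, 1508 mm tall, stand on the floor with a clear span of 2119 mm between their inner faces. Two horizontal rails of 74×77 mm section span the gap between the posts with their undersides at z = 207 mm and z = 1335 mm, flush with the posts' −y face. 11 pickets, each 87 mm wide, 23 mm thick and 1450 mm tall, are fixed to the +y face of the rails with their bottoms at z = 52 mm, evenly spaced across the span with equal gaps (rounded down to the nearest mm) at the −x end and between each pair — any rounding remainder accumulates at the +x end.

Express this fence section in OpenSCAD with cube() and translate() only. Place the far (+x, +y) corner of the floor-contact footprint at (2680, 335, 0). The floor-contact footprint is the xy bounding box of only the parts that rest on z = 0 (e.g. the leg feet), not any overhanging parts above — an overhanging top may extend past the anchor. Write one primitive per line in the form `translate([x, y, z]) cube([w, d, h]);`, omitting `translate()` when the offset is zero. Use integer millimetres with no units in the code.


translate([413, 261, 0]) cube([74, 74, 1508]);
translate([2606, 261, 0]) cube([74, 74, 1508]);
translate([487, 261, 207]) cube([2119, 74, 77]);
translate([487, 261, 1335]) cube([2119, 74, 77]);
translate([583, 335, 52]) cube([87, 23, 1450]);
translate([766, 335, 52]) cube([87, 23, 1450]);
translate([949, 335, 52]) cube([87, 23, 1450]);
translate([1132, 335, 52]) cube([87, 23, 1450]);
translate([1315, 335, 52]) cube([87, 23, 1450]);
translate([1498, 335, 52]) cube([87, 23, 1450]);
translate([1681, 335, 52]) cube([87, 23, 1450]);
translate([1864, 335, 52]) cube([87, 23, 1450]);
translate([2047, 335, 52]) cube([87, 23, 1450]);
translate([2230, 335, 52]) cube([87, 23, 1450]);
translate([2413, 335, 52]) cube([87, 23, 1450]);


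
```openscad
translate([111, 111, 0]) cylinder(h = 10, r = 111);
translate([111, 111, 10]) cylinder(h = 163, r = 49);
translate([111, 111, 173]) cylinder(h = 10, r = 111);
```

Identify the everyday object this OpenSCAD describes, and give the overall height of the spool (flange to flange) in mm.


A spool. The overall height is 183 mm.

Three coaxial cylinders, large–small–large — a spool. Two 10 mm flanges and a 163 mm core give 10 + 163 + 10 = 183 mm.


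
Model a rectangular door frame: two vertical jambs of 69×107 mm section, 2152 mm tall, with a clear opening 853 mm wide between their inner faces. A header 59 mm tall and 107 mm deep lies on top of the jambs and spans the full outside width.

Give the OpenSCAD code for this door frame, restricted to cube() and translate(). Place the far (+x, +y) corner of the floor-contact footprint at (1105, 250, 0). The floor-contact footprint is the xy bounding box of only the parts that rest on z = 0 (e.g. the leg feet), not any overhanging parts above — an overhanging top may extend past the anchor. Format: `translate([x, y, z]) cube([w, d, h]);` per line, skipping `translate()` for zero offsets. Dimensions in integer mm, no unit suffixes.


translate([114, 143, 0]) cube([69, 107, 2152]);
translate([1036, 143, 0]) cube([69, 107, 2152]);
translate([114, 143, 2152]) cube([991, 107, 59]);


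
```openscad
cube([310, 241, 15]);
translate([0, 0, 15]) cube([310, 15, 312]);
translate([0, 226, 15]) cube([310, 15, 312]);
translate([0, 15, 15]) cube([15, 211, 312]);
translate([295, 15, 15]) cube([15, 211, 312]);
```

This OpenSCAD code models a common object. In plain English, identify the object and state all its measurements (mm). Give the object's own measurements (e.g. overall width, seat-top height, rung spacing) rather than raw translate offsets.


An open-topped rectangular box: outside dimensions 310×241×327 mm, with a uniform wall and base thickness of 15 mm. The base is a full 310×241 slab on the floor; four walls sit on top of the base. The front and back walls (the −y and +y sides) span the full width; the two side walls fit between them.


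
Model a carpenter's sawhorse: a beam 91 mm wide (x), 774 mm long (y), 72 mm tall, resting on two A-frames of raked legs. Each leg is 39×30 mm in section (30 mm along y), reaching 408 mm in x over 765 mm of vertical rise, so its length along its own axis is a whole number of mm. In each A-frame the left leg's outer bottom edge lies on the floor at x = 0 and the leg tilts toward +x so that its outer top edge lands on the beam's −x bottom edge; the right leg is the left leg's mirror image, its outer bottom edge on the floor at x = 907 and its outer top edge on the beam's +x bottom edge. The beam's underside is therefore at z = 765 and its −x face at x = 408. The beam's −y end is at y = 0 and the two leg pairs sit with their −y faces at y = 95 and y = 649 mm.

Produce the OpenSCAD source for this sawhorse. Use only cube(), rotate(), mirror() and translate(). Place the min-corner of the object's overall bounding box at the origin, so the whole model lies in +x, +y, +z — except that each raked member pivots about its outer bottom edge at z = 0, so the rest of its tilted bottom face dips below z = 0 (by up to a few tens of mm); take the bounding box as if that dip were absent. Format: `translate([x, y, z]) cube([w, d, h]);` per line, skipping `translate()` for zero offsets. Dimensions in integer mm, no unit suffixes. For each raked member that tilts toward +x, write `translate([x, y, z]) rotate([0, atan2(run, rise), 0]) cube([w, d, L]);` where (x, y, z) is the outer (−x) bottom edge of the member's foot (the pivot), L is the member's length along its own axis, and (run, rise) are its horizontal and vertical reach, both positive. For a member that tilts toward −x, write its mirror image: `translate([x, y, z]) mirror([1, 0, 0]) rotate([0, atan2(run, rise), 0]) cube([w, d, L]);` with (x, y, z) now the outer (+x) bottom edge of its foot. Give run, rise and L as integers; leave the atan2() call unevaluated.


// leg length = √(408² + 765²) = 867
// right-leg outer foot x = 2·408 + 91 = 907
// beam min-corner = (408, 0, 765)
translate([408, 0, 765]) cube([91, 774, 72]);
translate([0, 95, 0]) rotate([0, atan2(408, 765), 0]) cube([39, 30, 867]);
translate([907, 95, 0]) mirror([1, 0, 0]) rotate([0, atan2(408, 765), 0]) cube([39, 30, 867]);
translate([0, 649, 0]) rotate([0, atan2(408, 765), 0]) cube([39, 30, 867]);
translate([907, 649, 0]) mirror([1, 0, 0]) rotate([0, atan2(408, 765), 0]) cube([39, 30, 867]);


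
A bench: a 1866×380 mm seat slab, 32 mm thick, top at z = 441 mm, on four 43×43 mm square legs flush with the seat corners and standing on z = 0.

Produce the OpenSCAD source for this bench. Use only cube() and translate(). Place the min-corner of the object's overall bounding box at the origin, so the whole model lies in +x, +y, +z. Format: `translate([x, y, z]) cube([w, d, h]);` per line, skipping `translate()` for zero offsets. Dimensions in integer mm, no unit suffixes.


translate([0, 0, 409]) cube([1866, 380, 32]);
cube([43, 43, 409]);
translate([0, 337, 0]) cube([43, 43, 409]);
translate([1823, 0, 0]) cube([43, 43, 409]);
translate([1823, 337, 0]) cube([43, 43, 409]);


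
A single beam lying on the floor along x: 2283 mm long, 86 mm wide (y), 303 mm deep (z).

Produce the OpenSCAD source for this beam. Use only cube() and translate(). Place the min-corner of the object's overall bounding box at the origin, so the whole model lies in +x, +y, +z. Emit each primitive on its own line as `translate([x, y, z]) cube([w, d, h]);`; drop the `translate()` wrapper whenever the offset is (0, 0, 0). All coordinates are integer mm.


cube([2283, 86, 303]);


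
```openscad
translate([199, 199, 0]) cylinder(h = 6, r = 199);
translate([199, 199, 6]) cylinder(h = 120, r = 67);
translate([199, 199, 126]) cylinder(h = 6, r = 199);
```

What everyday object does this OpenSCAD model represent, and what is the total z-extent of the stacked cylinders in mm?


A spool. The overall height is 132 mm.

Three coaxial cylinders, large–small–large — a spool. Two 6 mm flanges and a 120 mm core give 6 + 120 + 6 = 132 mm.


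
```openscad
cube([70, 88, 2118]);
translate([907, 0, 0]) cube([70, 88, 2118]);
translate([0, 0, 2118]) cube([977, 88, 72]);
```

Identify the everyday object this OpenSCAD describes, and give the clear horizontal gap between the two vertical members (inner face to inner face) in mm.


A door frame. The clear opening width is 837 mm.

Two 2118 mm tall posts with a header on top — a door frame. The left jamb is 70 mm wide at x = 0; the right jamb starts at x = 907. The clear opening is 907 − 70 = 837 mm.


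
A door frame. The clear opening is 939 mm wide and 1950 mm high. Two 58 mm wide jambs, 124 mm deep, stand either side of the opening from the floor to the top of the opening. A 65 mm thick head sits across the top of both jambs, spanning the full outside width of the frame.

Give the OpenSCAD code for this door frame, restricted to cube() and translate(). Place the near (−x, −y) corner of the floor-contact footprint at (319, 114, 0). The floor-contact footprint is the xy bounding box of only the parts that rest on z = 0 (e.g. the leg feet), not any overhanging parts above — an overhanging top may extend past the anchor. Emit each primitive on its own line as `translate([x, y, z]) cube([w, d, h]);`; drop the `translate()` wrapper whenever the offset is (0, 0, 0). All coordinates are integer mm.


translate([319, 114, 0]) cube([58, 124, 1950]);
translate([1316, 114, 0]) cube([58, 124, 1950]);
translate([319, 114, 1950]) cube([1055, 124, 65]);


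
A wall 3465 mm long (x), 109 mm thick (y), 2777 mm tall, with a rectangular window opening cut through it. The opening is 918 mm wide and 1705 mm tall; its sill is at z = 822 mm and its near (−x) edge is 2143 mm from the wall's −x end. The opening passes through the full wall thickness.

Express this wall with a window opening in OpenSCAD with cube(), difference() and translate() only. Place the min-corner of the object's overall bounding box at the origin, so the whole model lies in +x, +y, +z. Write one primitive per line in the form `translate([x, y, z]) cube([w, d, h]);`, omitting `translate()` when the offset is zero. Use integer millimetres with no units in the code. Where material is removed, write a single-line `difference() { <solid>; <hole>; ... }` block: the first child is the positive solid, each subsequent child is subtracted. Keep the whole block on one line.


difference() { cube([3465, 109, 2777]); translate([2143, 0, 822]) cube([918, 109, 1705]); }


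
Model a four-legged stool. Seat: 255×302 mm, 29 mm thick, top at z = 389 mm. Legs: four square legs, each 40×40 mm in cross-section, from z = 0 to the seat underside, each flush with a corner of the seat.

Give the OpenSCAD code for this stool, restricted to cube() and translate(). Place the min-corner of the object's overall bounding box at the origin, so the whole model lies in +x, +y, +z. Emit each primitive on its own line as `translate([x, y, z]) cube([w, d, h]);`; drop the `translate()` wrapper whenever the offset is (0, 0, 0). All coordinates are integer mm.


translate([0, 0, 360]) cube([255, 302, 29]);
cube([40, 40, 360]);
translate([215, 0, 0]) cube([40, 40, 360]);
translate([0, 262, 0]) cube([40, 40, 360]);
translate([215, 262, 0]) cube([40, 40, 360]);


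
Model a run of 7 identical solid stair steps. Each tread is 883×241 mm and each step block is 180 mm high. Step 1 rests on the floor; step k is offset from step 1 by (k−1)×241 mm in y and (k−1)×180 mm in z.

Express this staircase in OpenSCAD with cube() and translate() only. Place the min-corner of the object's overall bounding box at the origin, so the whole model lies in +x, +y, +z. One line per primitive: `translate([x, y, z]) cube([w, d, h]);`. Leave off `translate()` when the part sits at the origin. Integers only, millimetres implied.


cube([883, 241, 180]);
translate([0, 241, 180]) cube([883, 241, 180]);
translate([0, 482, 360]) cube([883, 241, 180]);
translate([0, 723, 540]) cube([883, 241, 180]);
translate([0, 964, 720]) cube([883, 241, 180]);
translate([0, 1205, 900]) cube([883, 241, 180]);
translate([0, 1446, 1080]) cube([883, 241, 180]);


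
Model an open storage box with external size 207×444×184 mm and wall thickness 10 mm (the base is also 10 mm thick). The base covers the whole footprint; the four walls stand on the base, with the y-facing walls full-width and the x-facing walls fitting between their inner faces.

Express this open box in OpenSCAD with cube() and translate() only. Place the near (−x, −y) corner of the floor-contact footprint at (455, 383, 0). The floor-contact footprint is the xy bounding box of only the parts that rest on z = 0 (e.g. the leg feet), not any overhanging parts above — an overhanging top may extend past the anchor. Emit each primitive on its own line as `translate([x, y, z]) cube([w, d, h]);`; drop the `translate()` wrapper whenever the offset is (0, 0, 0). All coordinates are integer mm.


translate([455, 383, 0]) cube([207, 444, 10]);
translate([455, 383, 10]) cube([207, 10, 174]);
translate([455, 817, 10]) cube([207, 10, 174]);
translate([455, 393, 10]) cube([10, 424, 174]);
translate([652, 393, 10]) cube([10, 424, 174]);


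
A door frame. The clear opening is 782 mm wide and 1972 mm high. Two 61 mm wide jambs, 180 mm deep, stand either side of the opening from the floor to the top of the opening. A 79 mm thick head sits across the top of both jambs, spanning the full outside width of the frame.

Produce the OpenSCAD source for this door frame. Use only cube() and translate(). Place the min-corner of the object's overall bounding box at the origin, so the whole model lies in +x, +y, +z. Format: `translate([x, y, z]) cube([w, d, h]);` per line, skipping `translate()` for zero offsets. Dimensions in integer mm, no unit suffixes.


cube([61, 180, 1972]);
translate([843, 0, 0]) cube([61, 180, 1972]);
translate([0, 0, 1972]) cube([904, 180, 79]);


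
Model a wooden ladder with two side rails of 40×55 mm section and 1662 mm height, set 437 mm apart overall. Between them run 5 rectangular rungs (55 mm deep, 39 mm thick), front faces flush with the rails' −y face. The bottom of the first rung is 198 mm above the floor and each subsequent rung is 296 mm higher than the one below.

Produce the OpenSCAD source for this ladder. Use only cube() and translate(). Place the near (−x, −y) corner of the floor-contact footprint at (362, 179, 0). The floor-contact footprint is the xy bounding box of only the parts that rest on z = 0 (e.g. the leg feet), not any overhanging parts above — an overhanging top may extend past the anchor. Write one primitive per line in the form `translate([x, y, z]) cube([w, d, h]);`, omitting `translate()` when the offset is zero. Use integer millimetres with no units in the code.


translate([362, 179, 0]) cube([40, 55, 1662]);
translate([759, 179, 0]) cube([40, 55, 1662]);
translate([402, 179, 198]) cube([357, 55, 39]);
translate([402, 179, 494]) cube([357, 55, 39]);
translate([402, 179, 790]) cube([357, 55, 39]);
translate([402, 179, 1086]) cube([357, 55, 39]);
translate([402, 179, 1382]) cube([357, 55, 39]);


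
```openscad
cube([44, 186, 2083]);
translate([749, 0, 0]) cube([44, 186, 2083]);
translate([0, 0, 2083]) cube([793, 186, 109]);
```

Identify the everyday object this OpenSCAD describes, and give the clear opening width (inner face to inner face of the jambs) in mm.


A door frame. The clear opening width is 705 mm.

Two 2083 mm tall posts with a header on top — a door frame. The left jamb is 44 mm wide at x = 0; the right jamb starts at x = 749. The clear opening is 749 − 44 = 705 mm.


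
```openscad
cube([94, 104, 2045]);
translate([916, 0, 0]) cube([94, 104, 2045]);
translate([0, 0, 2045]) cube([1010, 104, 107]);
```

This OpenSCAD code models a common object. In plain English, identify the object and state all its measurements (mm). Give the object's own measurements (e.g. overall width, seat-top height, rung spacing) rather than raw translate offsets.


A door frame. The clear opening is 822 mm wide and 2045 mm high. Two 94 mm wide jambs, 104 mm deep, stand either side of the opening from the floor to the top of the opening. A 107 mm thick head sits across the top of both jambs, spanning the full outside width of the frame.


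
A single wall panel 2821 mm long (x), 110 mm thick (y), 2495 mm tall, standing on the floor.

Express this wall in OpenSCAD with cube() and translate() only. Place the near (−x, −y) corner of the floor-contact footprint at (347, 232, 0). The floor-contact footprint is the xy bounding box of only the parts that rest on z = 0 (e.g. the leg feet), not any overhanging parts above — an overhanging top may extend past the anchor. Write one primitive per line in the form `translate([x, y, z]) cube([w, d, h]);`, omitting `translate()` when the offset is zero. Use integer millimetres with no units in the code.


translate([347, 232, 0]) cube([2821, 110, 2495]);


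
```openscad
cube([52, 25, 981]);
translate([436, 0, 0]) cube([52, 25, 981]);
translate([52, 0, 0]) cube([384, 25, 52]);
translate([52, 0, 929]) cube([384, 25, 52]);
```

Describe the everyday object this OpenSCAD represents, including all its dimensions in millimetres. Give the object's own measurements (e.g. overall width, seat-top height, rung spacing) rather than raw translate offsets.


A rectangular picture frame lying in the x–z plane (depth along y). The opening is 384 mm wide (x) by 877 mm tall (z), surrounded by a border 52 mm wide on all four sides. The frame is 25 mm deep and is made of two full-height vertical stiles with two horizontal rails fitted between them.


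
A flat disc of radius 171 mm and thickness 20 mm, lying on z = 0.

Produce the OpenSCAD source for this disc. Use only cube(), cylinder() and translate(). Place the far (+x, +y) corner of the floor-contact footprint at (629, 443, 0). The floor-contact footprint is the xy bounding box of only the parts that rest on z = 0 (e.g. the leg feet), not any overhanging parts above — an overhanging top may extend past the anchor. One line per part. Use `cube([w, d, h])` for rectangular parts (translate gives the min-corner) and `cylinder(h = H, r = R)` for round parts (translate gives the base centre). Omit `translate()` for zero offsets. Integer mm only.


translate([458, 272, 0]) cylinder(h = 20, r = 171);


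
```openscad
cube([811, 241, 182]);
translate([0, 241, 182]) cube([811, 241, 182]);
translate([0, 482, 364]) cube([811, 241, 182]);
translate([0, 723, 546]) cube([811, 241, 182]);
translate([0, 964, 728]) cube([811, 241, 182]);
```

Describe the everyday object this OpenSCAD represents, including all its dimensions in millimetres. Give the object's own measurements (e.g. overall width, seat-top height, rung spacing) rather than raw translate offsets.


A straight staircase of 5 solid steps. Each step is 811 mm wide (x), 241 mm deep (y, the going) and 182 mm tall (the rise). The first step rests on the floor; each subsequent step sits one going further in +y and one rise higher in +z, directly behind and above the previous step with no overlap.


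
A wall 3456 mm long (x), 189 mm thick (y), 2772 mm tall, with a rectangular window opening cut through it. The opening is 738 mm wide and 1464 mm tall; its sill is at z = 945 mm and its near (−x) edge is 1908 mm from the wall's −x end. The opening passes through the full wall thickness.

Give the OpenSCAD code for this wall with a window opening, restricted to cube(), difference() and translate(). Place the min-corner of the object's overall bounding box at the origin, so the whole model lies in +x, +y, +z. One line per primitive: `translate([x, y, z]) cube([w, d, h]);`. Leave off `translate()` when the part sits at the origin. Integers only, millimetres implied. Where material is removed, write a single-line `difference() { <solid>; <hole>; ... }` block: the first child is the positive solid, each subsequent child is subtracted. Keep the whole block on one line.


difference() { cube([3456, 189, 2772]); translate([1908, 0, 945]) cube([738, 189, 1464]); }


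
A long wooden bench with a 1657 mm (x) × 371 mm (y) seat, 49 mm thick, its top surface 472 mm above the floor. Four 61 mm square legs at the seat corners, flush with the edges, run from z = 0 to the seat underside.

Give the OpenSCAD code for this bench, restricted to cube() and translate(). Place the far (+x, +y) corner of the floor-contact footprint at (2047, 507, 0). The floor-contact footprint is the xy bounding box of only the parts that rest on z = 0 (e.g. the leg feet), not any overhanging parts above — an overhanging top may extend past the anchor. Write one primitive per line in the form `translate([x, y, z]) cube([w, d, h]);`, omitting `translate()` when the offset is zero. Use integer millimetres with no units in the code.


translate([390, 136, 423]) cube([1657, 371, 49]);
translate([390, 136, 0]) cube([61, 61, 423]);
translate([390, 446, 0]) cube([61, 61, 423]);
translate([1986, 136, 0]) cube([61, 61, 423]);
translate([1986, 446, 0]) cube([61, 61, 423]);


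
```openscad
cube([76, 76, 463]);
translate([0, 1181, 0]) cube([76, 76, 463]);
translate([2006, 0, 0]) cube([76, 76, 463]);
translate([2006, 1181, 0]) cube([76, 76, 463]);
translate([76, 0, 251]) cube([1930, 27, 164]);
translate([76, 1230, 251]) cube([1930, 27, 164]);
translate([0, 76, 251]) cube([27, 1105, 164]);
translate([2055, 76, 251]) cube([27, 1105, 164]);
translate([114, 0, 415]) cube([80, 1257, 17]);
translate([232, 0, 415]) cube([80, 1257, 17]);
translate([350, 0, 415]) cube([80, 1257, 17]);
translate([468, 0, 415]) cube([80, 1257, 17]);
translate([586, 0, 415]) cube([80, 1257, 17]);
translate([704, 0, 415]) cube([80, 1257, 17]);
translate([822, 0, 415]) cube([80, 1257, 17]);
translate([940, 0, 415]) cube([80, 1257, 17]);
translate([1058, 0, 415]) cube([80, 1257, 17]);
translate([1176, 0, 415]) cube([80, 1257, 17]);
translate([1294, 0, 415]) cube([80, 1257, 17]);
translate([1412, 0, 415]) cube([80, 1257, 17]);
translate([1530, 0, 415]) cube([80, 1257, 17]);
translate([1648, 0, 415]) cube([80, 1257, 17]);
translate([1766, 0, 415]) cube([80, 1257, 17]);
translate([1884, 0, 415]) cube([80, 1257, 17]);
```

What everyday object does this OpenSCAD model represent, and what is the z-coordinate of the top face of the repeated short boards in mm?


A bed frame. The slat-top height is 432 mm.

Four posts, four rails, and a row of slats — a bed frame. Slats sit on the rails at z = 251 + 164 = 415; with slat thickness 17, the top is 432 mm.


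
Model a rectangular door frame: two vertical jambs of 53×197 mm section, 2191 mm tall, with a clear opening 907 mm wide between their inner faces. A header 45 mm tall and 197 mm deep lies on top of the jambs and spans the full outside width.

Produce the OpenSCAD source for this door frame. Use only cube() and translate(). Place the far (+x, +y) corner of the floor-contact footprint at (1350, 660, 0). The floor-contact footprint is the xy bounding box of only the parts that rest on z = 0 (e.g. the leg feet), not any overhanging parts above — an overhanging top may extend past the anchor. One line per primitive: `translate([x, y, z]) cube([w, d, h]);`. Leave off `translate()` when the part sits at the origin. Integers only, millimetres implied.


translate([337, 463, 0]) cube([53, 197, 2191]);
translate([1297, 463, 0]) cube([53, 197, 2191]);
translate([337, 463, 2191]) cube([1013, 197, 45]);


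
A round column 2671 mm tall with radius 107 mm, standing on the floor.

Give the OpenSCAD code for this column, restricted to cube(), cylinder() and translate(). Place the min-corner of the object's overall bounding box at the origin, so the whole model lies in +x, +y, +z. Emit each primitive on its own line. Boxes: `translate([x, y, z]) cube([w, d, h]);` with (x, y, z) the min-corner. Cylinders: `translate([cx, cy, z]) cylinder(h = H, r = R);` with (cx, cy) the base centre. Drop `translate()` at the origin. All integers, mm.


translate([107, 107, 0]) cylinder(h = 2671, r = 107);


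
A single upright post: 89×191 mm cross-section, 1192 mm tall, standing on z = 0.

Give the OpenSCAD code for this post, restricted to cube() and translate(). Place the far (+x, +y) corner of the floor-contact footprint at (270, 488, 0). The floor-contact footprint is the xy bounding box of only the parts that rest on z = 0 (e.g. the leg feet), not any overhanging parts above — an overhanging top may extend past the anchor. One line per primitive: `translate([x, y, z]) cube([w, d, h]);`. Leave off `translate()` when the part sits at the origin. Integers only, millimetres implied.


translate([181, 297, 0]) cube([89, 191, 1192]);


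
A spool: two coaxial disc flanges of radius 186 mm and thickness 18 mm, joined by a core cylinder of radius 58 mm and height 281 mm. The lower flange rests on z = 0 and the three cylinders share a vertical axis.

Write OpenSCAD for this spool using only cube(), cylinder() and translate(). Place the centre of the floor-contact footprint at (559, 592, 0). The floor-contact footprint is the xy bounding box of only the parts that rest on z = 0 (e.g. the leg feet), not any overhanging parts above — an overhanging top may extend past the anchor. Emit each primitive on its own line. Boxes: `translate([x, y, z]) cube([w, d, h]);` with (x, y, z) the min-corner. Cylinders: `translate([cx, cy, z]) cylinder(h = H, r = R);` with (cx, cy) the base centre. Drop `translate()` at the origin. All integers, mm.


translate([559, 592, 0]) cylinder(h = 18, r = 186);
translate([559, 592, 18]) cylinder(h = 281, r = 58);
translate([559, 592, 299]) cylinder(h = 18, r = 186);


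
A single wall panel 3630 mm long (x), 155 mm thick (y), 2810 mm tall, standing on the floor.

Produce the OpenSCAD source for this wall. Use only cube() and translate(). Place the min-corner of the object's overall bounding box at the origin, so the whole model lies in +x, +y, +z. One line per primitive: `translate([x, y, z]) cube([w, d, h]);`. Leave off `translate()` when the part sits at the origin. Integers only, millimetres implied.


cube([3630, 155, 2810]);


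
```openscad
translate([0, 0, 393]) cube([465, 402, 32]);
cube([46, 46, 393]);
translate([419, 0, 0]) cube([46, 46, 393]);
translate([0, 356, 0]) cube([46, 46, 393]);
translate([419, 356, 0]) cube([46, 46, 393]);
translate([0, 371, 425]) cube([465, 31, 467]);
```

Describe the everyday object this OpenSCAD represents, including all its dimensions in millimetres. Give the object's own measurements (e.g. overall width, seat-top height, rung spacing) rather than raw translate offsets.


A chair. The seat is a 465×402×32 mm slab with its top at z = 425 mm, on four 46×46 mm corner legs (flush with the seat edges, standing on z = 0). A flat backrest 31 mm thick, 467 mm tall, spans the full seat width and rises from the seat top along its +y edge, rear face flush with the rear of the seat.


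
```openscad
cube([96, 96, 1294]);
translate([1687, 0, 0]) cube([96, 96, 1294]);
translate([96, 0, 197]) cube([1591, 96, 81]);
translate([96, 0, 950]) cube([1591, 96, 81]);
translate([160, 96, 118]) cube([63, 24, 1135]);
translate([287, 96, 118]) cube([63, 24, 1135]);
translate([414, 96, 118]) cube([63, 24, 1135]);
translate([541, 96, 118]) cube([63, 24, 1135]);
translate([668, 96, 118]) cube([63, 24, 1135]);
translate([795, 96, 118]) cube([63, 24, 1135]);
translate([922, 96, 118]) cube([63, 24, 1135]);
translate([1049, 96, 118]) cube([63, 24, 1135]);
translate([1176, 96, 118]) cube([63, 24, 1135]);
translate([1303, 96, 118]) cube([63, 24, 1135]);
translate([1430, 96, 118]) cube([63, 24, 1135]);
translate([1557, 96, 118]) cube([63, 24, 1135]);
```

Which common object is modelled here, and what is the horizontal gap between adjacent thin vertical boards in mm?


A fence section. The picket gap is 64 mm.

Two posts, two rails, 12 pickets — a fence section. Span 1591 mm holds 12 pickets of 63 mm with 13 equal gaps: ⌊(1591 − 12·63) / 13⌋ = 64 mm.


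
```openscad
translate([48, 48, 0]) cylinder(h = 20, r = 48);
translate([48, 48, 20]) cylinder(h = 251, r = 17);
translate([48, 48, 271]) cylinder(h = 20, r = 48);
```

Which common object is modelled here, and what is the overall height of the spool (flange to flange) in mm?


A spool. The overall height is 291 mm.

Three coaxial cylinders, large–small–large — a spool. Two 20 mm flanges and a 251 mm core give 20 + 251 + 20 = 291 mm.


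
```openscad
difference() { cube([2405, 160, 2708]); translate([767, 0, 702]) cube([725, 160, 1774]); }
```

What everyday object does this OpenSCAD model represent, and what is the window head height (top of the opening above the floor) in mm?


A wall with a window opening. The window head height is 2476 mm.

A wall with a rectangular opening subtracted — a window. Sill at z = 702, opening 1774 mm tall, so the head is at 702 + 1774 = 2476 mm.


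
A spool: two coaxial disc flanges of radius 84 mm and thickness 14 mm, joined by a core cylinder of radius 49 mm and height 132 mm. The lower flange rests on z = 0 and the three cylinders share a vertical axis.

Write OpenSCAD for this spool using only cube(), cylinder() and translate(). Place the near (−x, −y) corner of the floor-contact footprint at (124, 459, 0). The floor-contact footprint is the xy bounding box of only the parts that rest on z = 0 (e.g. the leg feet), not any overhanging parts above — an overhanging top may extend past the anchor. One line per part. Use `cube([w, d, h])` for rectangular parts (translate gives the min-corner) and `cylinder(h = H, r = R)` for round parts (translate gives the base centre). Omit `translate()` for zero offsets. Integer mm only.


translate([208, 543, 0]) cylinder(h = 14, r = 84);
translate([208, 543, 14]) cylinder(h = 132, r = 49);
translate([208, 543, 146]) cylinder(h = 14, r = 84);


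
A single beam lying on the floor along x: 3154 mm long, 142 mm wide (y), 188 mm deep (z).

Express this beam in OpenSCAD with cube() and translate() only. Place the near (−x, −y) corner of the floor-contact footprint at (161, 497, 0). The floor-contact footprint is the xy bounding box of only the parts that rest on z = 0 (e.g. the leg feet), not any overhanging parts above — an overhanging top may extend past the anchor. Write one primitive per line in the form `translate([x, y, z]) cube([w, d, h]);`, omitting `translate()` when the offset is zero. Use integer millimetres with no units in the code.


translate([161, 497, 0]) cube([3154, 142, 188]);


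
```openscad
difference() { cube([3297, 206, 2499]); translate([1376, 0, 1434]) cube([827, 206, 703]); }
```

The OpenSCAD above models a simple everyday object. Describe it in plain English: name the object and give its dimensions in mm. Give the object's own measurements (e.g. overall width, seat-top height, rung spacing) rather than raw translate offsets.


A wall 3297 mm long (x), 206 mm thick (y), 2499 mm tall, with a rectangular window opening cut through it. The opening is 827 mm wide and 703 mm tall; its sill is at z = 1434 mm and its near (−x) edge is 1376 mm from the wall's −x end. The opening passes through the full wall thickness.


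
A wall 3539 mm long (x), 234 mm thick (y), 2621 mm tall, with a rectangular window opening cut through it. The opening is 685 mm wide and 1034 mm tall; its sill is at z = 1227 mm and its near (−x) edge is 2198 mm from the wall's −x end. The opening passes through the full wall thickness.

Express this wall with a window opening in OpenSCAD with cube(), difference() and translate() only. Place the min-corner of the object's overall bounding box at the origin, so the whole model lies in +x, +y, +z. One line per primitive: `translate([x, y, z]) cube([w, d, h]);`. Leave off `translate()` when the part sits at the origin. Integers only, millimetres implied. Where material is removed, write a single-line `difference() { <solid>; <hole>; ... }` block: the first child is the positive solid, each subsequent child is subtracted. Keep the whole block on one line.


difference() { cube([3539, 234, 2621]); translate([2198, 0, 1227]) cube([685, 234, 1034]); }


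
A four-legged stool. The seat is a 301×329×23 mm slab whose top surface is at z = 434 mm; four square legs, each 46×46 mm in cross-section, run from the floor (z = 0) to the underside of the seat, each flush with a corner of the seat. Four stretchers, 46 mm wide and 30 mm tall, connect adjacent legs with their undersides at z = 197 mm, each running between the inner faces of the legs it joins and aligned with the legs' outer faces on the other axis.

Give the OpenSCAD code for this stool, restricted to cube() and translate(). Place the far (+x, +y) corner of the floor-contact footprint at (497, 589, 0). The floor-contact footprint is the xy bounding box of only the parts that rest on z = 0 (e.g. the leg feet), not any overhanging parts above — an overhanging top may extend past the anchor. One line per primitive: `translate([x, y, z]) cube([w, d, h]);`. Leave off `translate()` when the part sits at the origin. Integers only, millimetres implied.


translate([196, 260, 411]) cube([301, 329, 23]);
translate([196, 260, 0]) cube([46, 46, 411]);
translate([451, 260, 0]) cube([46, 46, 411]);
translate([196, 543, 0]) cube([46, 46, 411]);
translate([451, 543, 0]) cube([46, 46, 411]);
translate([242, 260, 197]) cube([209, 46, 30]);
translate([242, 543, 197]) cube([209, 46, 30]);
translate([196, 306, 197]) cube([46, 237, 30]);
translate([451, 306, 197]) cube([46, 237, 30]);


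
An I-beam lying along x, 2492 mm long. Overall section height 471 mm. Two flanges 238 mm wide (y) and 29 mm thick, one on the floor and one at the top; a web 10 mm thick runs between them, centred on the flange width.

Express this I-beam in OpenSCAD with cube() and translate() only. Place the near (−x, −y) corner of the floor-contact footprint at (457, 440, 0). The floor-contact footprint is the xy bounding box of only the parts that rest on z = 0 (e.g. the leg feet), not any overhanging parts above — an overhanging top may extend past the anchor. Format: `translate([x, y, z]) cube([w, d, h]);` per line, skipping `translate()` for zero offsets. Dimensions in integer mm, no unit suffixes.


translate([457, 440, 0]) cube([2492, 238, 29]);
translate([457, 554, 29]) cube([2492, 10, 413]);
translate([457, 440, 442]) cube([2492, 238, 29]);


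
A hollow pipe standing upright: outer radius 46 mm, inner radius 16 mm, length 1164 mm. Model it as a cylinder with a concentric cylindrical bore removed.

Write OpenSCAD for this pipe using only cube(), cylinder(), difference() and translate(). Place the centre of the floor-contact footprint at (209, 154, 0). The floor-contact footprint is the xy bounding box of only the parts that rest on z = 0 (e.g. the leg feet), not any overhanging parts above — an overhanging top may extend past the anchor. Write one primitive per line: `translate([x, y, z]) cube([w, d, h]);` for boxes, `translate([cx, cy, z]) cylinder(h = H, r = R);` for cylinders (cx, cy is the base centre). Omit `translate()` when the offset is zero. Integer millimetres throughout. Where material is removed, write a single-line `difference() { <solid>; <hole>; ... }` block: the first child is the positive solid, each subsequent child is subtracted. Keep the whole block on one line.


difference() { translate([209, 154, 0]) cylinder(h = 1164, r = 46); translate([209, 154, 0]) cylinder(h = 1164, r = 16); }
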